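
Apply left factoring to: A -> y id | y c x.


Common prefix: 'y'
Factored: A -> y A', A' -> id | c x


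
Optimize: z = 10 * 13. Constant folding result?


10 * 13 = 130 at compile time
Optimized: z = 130


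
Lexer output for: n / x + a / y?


Scan left to right, longest-match per lexeme
Tokens: ID(n), OP(/), ID(x), OP(+), ID(a), OP(/), ID(y)


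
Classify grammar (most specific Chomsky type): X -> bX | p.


Right-linear: every RHS is a terminal or a terminal followed by one nonterminal
Classification: Type 3 (Regular)


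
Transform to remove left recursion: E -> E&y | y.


Left-recursive alternatives: E&y; non-recursive: y
Introduce E': E -> yE', E' -> &yE' | ε


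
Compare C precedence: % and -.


'%' is multiplicative (level 10); '-' is additive (level 9)
Higher level binds tighter
'%' has higher precedence than '-'


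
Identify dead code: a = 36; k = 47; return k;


a is assigned but never read
Dead: 'a = 36'


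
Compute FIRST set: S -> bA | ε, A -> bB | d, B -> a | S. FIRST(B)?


Per alternative of B: FIRST(a) = {a}; FIRST(S) = {b, ε}
FIRST(B) = {a, b, ε}


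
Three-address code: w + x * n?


Break into single-operator statements:
t1 = x * n
t2 = w + t1


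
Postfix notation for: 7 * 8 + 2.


Left to right (same or higher precedence on left)
Postfix: 7 8 * 2 +


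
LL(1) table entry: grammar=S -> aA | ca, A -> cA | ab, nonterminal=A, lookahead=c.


For [A, c]: 'c' ∈ FIRST(cA)
Entry: A -> cA


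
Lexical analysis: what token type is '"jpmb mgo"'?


Pattern: double-quoted sequence
Type: STRING_LITERAL


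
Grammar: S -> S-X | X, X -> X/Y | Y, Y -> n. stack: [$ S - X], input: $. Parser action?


handle 'S-X' on top; lookahead ∈ FOLLOW(S) = {-, $}
Action: reduce (S -> S-X)


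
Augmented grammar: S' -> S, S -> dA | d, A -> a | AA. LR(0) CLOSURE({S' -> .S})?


Start: S' -> .S
For each item with dot before a nonterminal B, add B -> .γ for every B-production
Closure: [S' -> .S, S -> .dA, S -> .d]


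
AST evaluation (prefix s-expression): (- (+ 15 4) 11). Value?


Evaluate inner: (+ 15 4) = 19
Evaluate root: (- 19 11) = 8
Result: 8


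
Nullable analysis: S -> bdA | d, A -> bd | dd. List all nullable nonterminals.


A nonterminal is nullable iff some alternative derives ε (directly, or every symbol in it is nullable)
Nullable: {}


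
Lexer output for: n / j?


Scan left to right, longest-match per lexeme
Tokens: ID(n), OP(/), ID(j)


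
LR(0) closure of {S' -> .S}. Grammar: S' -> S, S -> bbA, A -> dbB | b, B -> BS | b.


Start: S' -> .S
For each item with dot before a nonterminal B, add B -> .γ for every B-production
Closure: [S' -> .S, S -> .bbA]


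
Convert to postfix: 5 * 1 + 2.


Left to right (same or higher precedence on left)
Postfix: 5 1 * 2 +


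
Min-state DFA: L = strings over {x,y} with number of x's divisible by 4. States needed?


Track (count of x) mod 4: states 0..3, accept at 0
Minimal DFA: 4 states


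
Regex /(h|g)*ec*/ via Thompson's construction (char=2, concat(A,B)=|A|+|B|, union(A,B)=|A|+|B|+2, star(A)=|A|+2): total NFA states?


Syntax tree has 4 char leaf(s), 1 union(s), 2 star(s)
chars contribute 4×2 = 8; each union adds +2; each star adds +2
Total: 8 + 2 + 4 = 14 states


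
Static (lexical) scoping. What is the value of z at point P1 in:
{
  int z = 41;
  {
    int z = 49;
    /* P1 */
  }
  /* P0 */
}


z declared in the same block as P1
z = 49


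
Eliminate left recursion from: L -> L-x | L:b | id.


Left-recursive alternatives: L-x, L:b; non-recursive: id
Introduce L': L -> idL', L' -> -xL' | :bL' | ε


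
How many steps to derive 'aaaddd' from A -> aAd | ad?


Derivation: A => aAd => aaAdd => aaaddd
Steps: 3


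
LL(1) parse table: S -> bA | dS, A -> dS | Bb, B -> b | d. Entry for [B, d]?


For [B, d]: 'd' ∈ FIRST(d)
Entry: B -> d


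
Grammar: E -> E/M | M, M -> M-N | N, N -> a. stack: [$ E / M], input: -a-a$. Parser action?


'-' can extend M; shift to build M -> M-N
Action: shift


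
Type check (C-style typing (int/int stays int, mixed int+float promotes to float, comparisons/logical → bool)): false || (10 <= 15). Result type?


Operand types: bool || bool
Rule: logical operators take bool operands and yield bool
Result type: bool


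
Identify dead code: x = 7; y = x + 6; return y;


x is read by y's definition; y is returned
No dead code


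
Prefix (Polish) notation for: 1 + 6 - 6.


left-to-right (same/higher precedence on left): tree is (- (+ 1 6) 6)
Prefix: - + 1 6 6


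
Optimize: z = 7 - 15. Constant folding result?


7 - 15 = -8 at compile time
Optimized: z = -8


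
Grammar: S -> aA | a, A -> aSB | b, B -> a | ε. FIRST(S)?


Per alternative of S: FIRST(aA) = {a}; FIRST(a) = {a}
FIRST(S) = {a}


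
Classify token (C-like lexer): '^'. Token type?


Pattern: operator symbol
Type: OPERATOR


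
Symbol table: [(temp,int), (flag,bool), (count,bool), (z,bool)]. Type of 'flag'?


Lookup 'flag' → type bool


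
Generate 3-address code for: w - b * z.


Break into single-operator statements:
t1 = b * z
t2 = w - t1


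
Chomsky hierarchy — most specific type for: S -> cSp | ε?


Single nonterminal LHS, but c^n p^n is not regular
Classification: Type 2 (Context-Free)


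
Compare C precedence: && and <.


'<' is relational (level 7); '&&' is logical AND (level 2)
Higher level binds tighter
'<' has higher precedence than '&&'


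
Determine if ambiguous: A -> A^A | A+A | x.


'x^x+x' has two parse trees (no precedence encoded between ^ and +)
Ambiguous


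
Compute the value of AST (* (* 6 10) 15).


Evaluate inner: (* 6 10) = 60
Evaluate root: (* 60 15) = 900
Result: 900


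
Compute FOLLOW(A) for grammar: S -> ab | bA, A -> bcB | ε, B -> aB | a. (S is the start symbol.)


$ ∈ FOLLOW(S). For each A -> αBβ: add FIRST(β)\{ε} to FOLLOW(B); if β nullable, add FOLLOW(A).
FOLLOW(A) = {$}


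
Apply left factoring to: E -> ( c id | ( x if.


Common prefix: '('
Factored: E -> ( E', E' -> c id | x if


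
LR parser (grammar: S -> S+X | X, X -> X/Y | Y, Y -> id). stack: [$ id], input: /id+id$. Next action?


'id' on top is the handle for Y -> id
Action: reduce (Y -> id)


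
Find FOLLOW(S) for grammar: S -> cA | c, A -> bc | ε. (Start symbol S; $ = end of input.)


$ ∈ FOLLOW(S). For each A -> αBβ: add FIRST(β)\{ε} to FOLLOW(B); if β nullable, add FOLLOW(A).
FOLLOW(S) = {$}


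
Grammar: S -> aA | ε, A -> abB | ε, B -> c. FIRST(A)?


Per alternative of A: FIRST(abB) = {a}; FIRST(ε) = {ε}
FIRST(A) = {a, ε}


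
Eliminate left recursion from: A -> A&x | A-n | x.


Left-recursive alternatives: A&x, A-n; non-recursive: x
Introduce A': A -> xA', A' -> &xA' | -nA' | ε


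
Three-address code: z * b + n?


Break into single-operator statements:
t1 = z * b
t2 = t1 + n


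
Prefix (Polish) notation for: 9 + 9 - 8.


left-to-right (same/higher precedence on left): tree is (- (+ 9 9) 8)
Prefix: - + 9 9 8


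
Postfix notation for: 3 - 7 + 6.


Left to right (same or higher precedence on left)
Postfix: 3 7 - 6 +


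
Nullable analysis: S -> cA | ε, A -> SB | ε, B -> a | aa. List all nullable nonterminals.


A nonterminal is nullable iff some alternative derives ε (directly, or every symbol in it is nullable)
Nullable: {A, S}


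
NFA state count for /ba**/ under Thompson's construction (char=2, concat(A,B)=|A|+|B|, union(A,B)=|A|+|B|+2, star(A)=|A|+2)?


Syntax tree has 2 char leaf(s), 0 union(s), 2 star(s)
chars contribute 2×2 = 4; each union adds +2; each star adds +2
Total: 4 + 0 + 4 = 8 states


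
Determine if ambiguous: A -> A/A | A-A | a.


'a/a-a' has two parse trees (no precedence encoded between / and -)
Ambiguous


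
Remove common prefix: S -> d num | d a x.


Common prefix: 'd'
Factored: S -> d S', S' -> num | a x


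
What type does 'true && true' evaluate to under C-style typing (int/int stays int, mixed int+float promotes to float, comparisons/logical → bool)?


Operand types: bool && bool
Rule: logical operators take bool operands and yield bool
Result type: bool


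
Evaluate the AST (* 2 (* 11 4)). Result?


Evaluate inner: (* 11 4) = 44
Evaluate root: (* 2 44) = 88
Result: 88


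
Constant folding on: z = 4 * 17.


4 * 17 = 68 at compile time
Optimized: z = 68


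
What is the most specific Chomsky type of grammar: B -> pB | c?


Right-linear: every RHS is a terminal or a terminal followed by one nonterminal
Classification: Type 3 (Regular)


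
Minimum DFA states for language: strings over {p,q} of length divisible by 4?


Track length mod 4: states 0..3, accept at 0
Minimal DFA: 4 states


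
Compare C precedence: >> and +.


'+' is additive (level 9); '>>' is shift (level 8)
Higher level binds tighter
'+' has higher precedence than '>>'


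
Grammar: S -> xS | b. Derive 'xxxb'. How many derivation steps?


Derivation: S => xS => xxS => xxxS => xxxb
Steps: 4


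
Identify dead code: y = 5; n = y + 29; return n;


y is read by n's definition; n is returned
No dead code


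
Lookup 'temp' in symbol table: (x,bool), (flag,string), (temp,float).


Lookup 'temp' → type float


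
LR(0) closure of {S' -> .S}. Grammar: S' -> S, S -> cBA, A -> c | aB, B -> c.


Start: S' -> .S
For each item with dot before a nonterminal B, add B -> .γ for every B-production
Closure: [S' -> .S, S -> .cBA]


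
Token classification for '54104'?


Pattern: digits only
Type: INTEGER_LITERAL


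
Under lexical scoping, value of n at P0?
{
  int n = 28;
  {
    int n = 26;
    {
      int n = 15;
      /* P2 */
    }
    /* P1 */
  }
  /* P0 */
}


n declared in the same block as P0
n = 28


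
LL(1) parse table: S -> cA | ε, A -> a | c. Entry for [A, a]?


For [A, a]: 'a' ∈ FIRST(a)
Entry: A -> a


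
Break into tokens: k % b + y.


Scan left to right, longest-match per lexeme
Tokens: ID(k), OP(%), ID(b), OP(+), ID(y)


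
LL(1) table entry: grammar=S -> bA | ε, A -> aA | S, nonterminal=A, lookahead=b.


For [A, b]: 'b' ∈ FIRST(S)
Entry: A -> S


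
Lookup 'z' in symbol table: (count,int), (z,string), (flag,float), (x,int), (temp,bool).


Lookup 'z' → type string


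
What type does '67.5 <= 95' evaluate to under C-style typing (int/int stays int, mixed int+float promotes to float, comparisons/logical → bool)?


Operand types: float <= int
Rule: comparison yields bool
Result type: bool


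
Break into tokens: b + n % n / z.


Scan left to right, longest-match per lexeme
Tokens: ID(b), OP(+), ID(n), OP(%), ID(n), OP(/), ID(z)


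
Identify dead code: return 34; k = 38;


statement follows a return and is unreachable
Dead: 'k = 38'


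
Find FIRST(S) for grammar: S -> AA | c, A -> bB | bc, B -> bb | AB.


Per alternative of S: FIRST(AA) = {b}; FIRST(c) = {c}
FIRST(S) = {b, c}


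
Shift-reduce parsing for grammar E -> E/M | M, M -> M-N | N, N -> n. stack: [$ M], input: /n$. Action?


lookahead ∉ {-} so M won't extend; reduce E -> M
Action: reduce (E -> M)


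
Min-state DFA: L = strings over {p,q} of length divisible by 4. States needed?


Track length mod 4: states 0..3, accept at 0
Minimal DFA: 4 states


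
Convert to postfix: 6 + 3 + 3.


Left to right (same or higher precedence on left)
Postfix: 6 3 + 3 +


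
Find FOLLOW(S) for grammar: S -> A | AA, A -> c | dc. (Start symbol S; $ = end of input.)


$ ∈ FOLLOW(S). For each A -> αBβ: add FIRST(β)\{ε} to FOLLOW(B); if β nullable, add FOLLOW(A).
FOLLOW(S) = {$}


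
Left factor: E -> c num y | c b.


Common prefix: 'c'
Factored: E -> c E', E' -> num y | b


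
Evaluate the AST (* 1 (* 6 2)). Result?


Evaluate inner: (* 6 2) = 12
Evaluate root: (* 1 12) = 12
Result: 12


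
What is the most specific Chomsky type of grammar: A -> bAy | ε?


Single nonterminal LHS, but b^n y^n is not regular
Classification: Type 2 (Context-Free)


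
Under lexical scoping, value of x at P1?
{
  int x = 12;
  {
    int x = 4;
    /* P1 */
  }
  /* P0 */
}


x declared in the same block as P1
x = 4


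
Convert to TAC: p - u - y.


Break into single-operator statements:
t1 = p - u
t2 = t1 - y


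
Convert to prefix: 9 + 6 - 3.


left-to-right (same/higher precedence on left): tree is (- (+ 9 6) 3)
Prefix: - + 9 6 3


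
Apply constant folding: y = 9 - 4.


9 - 4 = 5 at compile time
Optimized: y = 5


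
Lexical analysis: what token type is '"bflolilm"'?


Pattern: double-quoted sequence
Type: STRING_LITERAL


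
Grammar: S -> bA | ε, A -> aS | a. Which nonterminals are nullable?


A nonterminal is nullable iff some alternative derives ε (directly, or every symbol in it is nullable)
Nullable: {S}


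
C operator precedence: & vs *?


'*' is multiplicative (level 10); '&' is bitwise AND (level 5)
Higher level binds tighter
'*' has higher precedence than '&'


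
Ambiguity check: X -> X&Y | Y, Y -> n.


precedence layered via separate nonterminal Y: deterministic
Unambiguous


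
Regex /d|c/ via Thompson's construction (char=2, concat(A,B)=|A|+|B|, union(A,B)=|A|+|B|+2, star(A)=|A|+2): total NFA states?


Syntax tree has 2 char leaf(s), 1 union(s), 0 star(s)
chars contribute 2×2 = 4; each union adds +2; each star adds +2
Total: 4 + 2 + 0 = 6 states


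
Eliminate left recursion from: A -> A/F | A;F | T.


Left-recursive alternatives: A/F, A;F; non-recursive: T
Introduce A': A -> TA', A' -> /FA' | ;FA' | ε


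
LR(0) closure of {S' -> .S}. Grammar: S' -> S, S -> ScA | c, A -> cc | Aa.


Start: S' -> .S
For each item with dot before a nonterminal B, add B -> .γ for every B-production
Closure: [S' -> .S, S -> .ScA, S -> .c]


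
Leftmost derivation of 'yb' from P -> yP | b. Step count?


Derivation: P => yP => yb
Steps: 2


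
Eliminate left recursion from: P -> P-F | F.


Left-recursive alternatives: P-F; non-recursive: F
Introduce P': P -> FP', P' -> -FP' | ε


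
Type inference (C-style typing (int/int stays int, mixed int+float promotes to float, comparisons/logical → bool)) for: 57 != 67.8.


Operand types: int != float
Rule: comparison yields bool
Result type: bool


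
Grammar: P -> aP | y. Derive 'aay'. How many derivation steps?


Derivation: P => aP => aaP => aay
Steps: 3


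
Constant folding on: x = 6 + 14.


6 + 14 = 20 at compile time
Optimized: x = 20


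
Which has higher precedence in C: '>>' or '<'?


'>>' is shift (level 8); '<' is relational (level 7)
Higher level binds tighter
'>>' has higher precedence than '<'


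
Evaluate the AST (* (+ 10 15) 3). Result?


Evaluate inner: (+ 10 15) = 25
Evaluate root: (* 25 3) = 75
Result: 75


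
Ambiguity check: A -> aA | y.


right-linear, alternatives start with distinct terminals 'a' vs 'y': unique leftmost derivation
Unambiguous


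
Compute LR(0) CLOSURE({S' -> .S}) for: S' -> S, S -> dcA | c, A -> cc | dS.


Start: S' -> .S
For each item with dot before a nonterminal B, add B -> .γ for every B-production
Closure: [S' -> .S, S -> .dcA, S -> .c]


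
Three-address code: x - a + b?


Break into single-operator statements:
t1 = x - a
t2 = t1 + b


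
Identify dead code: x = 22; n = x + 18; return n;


x is read by n's definition; n is returned
No dead code


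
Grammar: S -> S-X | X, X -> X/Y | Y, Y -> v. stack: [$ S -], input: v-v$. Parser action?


no handle ('S-' is not any RHS); shift 'v'
Action: shift


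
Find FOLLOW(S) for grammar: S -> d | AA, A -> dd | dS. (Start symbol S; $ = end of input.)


$ ∈ FOLLOW(S). For each A -> αBβ: add FIRST(β)\{ε} to FOLLOW(B); if β nullable, add FOLLOW(A).
FOLLOW(S) = {$, d}


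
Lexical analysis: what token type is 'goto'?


Pattern: reserved word
Type: KEYWORD


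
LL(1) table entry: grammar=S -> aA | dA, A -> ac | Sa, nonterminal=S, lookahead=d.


For [S, d]: 'd' ∈ FIRST(dA)
Entry: S -> dA


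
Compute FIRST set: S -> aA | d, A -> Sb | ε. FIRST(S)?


Per alternative of S: FIRST(aA) = {a}; FIRST(d) = {d}
FIRST(S) = {a, d}


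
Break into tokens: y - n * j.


Scan left to right, longest-match per lexeme
Tokens: ID(y), OP(-), ID(n), OP(*), ID(j)


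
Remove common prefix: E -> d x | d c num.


Common prefix: 'd'
Factored: E -> d E', E' -> x | c num


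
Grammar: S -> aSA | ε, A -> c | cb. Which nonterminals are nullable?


A nonterminal is nullable iff some alternative derives ε (directly, or every symbol in it is nullable)
Nullable: {S}


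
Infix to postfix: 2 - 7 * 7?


* has higher precedence, evaluate 7*7 first
Postfix: 2 7 7 * -


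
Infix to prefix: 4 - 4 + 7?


left-to-right (same/higher precedence on left): tree is (+ (- 4 4) 7)
Prefix: + - 4 4 7


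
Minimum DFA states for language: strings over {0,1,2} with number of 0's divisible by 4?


Track (count of 0) mod 4: states 0..3, accept at 0
Minimal DFA: 4 states


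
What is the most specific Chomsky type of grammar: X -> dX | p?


Right-linear: every RHS is a terminal or a terminal followed by one nonterminal
Classification: Type 3 (Regular)


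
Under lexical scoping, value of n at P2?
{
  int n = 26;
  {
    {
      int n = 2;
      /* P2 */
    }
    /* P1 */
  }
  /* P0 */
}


n declared in the same block as P2
n = 2


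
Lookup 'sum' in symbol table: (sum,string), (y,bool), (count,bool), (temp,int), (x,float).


Lookup 'sum' → type string


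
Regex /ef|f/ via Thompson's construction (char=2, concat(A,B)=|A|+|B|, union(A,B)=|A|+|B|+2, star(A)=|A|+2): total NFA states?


Syntax tree has 3 char leaf(s), 1 union(s), 0 star(s)
chars contribute 3×2 = 6; each union adds +2; each star adds +2
Total: 6 + 2 + 0 = 8 states


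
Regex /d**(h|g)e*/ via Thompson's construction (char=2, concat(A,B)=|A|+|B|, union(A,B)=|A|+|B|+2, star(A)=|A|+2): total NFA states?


Syntax tree has 4 char leaf(s), 1 union(s), 3 star(s)
chars contribute 4×2 = 8; each union adds +2; each star adds +2
Total: 8 + 2 + 6 = 16 states


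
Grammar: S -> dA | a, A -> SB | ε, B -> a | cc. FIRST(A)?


Per alternative of A: FIRST(SB) = {a, d}; FIRST(ε) = {ε}
FIRST(A) = {a, d, ε}


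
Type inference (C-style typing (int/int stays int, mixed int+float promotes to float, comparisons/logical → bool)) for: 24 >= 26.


Operand types: int >= int
Rule: comparison yields bool
Result type: bool


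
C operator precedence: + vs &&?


'+' is additive (level 9); '&&' is logical AND (level 2)
Higher level binds tighter
'+' has higher precedence than '&&'


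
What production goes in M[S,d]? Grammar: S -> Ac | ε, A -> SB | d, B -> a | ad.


For [S, d]: 'd' ∈ FIRST(Ac)
Entry: S -> Ac


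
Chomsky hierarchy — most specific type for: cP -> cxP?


LHS has context (more than one symbol) and |LHS| ≤ |RHS|
Classification: Type 1 (Context-Sensitive)


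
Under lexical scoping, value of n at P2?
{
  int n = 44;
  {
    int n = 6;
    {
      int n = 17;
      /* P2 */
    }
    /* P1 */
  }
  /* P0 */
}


n declared in the same block as P2
n = 17


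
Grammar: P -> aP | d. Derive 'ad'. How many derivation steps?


Derivation: P => aP => ad
Steps: 2


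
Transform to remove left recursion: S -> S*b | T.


Left-recursive alternatives: S*b; non-recursive: T
Introduce S': S -> TS', S' -> *bS' | ε


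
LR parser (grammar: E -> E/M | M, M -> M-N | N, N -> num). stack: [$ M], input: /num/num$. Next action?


lookahead ∉ {-} so M won't extend; reduce E -> M
Action: reduce (E -> M)


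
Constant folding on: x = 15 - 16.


15 - 16 = -1 at compile time
Optimized: x = -1


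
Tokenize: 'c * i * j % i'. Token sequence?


Scan left to right, longest-match per lexeme
Tokens: ID(c), OP(*), ID(i), OP(*), ID(j), OP(%), ID(i)


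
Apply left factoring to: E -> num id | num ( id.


Common prefix: 'num'
Factored: E -> num E', E' -> id | ( id


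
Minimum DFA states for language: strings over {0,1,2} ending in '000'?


Track the longest suffix of input matching a prefix of '000': 4 classes (prefixes of length 0..3)
Minimal DFA: 4 states


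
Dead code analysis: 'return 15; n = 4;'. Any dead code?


statement follows a return and is unreachable
Dead: 'n = 4'


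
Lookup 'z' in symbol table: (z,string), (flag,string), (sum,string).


Lookup 'z' → type string


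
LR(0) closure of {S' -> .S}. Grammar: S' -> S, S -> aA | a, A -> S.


Start: S' -> .S
For each item with dot before a nonterminal B, add B -> .γ for every B-production
Closure: [S' -> .S, S -> .aA, S -> .a]


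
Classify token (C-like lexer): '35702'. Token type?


Pattern: digits only
Type: INTEGER_LITERAL


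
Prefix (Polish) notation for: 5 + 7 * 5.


'*' binds tighter: tree is (+ 5 (* 7 5))
Prefix: + 5 * 7 5


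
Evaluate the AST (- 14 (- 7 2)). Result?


Evaluate inner: (- 7 2) = 5
Evaluate root: (- 14 5) = 9
Result: 9


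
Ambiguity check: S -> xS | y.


right-linear, alternatives start with distinct terminals 'x' vs 'y': unique leftmost derivation
Unambiguous


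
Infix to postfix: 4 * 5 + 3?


Left to right (same or higher precedence on left)
Postfix: 4 5 * 3 +


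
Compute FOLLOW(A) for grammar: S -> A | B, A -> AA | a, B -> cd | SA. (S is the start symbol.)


$ ∈ FOLLOW(S). For each A -> αBβ: add FIRST(β)\{ε} to FOLLOW(B); if β nullable, add FOLLOW(A).
FOLLOW(A) = {$, a}


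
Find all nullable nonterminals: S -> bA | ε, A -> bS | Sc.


A nonterminal is nullable iff some alternative derives ε (directly, or every symbol in it is nullable)
Nullable: {S}


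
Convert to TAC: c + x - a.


Break into single-operator statements:
t1 = c + x
t2 = t1 - a


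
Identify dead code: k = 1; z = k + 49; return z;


k is read by z's definition; z is returned
No dead code


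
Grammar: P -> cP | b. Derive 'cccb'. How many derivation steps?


Derivation: P => cP => ccP => cccP => cccb
Steps: 4


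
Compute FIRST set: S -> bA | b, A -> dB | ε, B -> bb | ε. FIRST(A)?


Per alternative of A: FIRST(dB) = {d}; FIRST(ε) = {ε}
FIRST(A) = {d, ε}


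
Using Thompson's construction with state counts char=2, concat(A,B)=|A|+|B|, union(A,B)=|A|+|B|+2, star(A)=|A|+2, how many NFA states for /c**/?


Syntax tree has 1 char leaf(s), 0 union(s), 2 star(s)
chars contribute 1×2 = 2; each union adds +2; each star adds +2
Total: 2 + 0 + 4 = 6 states


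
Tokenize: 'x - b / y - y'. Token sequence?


Scan left to right, longest-match per lexeme
Tokens: ID(x), OP(-), ID(b), OP(/), ID(y), OP(-), ID(y)


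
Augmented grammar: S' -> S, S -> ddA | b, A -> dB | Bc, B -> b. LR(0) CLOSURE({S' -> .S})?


Start: S' -> .S
For each item with dot before a nonterminal B, add B -> .γ for every B-production
Closure: [S' -> .S, S -> .ddA, S -> .b]


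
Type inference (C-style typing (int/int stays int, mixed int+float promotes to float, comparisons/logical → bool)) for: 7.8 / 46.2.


Operand types: float / float
Rule: mixed int/float promotes to float; int/int stays int
Result type: float


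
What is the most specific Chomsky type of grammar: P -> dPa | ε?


Single nonterminal LHS, but d^n a^n is not regular
Classification: Type 2 (Context-Free)


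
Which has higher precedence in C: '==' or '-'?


'-' is additive (level 9); '==' is equality (level 6)
Higher level binds tighter
'-' has higher precedence than '=='


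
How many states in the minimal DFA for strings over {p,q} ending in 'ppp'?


Track the longest suffix of input matching a prefix of 'ppp': 4 classes (prefixes of length 0..3)
Minimal DFA: 4 states


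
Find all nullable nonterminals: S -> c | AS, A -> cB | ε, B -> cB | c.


A nonterminal is nullable iff some alternative derives ε (directly, or every symbol in it is nullable)
Nullable: {A}


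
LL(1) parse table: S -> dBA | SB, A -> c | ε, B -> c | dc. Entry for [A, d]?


For [A, d]: ε is nullable and 'd' ∈ FOLLOW(A)
Entry: A -> ε


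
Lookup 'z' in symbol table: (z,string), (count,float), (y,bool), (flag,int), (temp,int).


Lookup 'z' → type string


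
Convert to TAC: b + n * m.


Break into single-operator statements:
t1 = n * m
t2 = b + t1


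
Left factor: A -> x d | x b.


Common prefix: 'x'
Factored: A -> x A', A' -> d | b


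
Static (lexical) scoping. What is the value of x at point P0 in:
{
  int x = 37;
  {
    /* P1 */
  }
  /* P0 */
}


x declared in the same block as P0
x = 37


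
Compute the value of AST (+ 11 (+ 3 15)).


Evaluate inner: (+ 3 15) = 18
Evaluate root: (+ 11 18) = 29
Result: 29


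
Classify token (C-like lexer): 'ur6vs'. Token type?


Pattern: letter/underscore followed by alphanumerics, not a keyword
Type: IDENTIFIER


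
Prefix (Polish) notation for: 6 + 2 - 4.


left-to-right (same/higher precedence on left): tree is (- (+ 6 2) 4)
Prefix: - + 6 2 4


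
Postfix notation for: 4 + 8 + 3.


Left to right (same or higher precedence on left)
Postfix: 4 8 + 3 +


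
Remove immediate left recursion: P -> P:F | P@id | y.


Left-recursive alternatives: P:F, P@id; non-recursive: y
Introduce P': P -> yP', P' -> :FP' | @idP' | ε


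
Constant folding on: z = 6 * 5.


6 * 5 = 30 at compile time
Optimized: z = 30


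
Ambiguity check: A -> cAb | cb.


balanced c^n…b^n: each string has a unique parse
Unambiguous


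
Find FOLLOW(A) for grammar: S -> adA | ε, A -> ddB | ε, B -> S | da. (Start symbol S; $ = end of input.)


$ ∈ FOLLOW(S). For each A -> αBβ: add FIRST(β)\{ε} to FOLLOW(B); if β nullable, add FOLLOW(A).
FOLLOW(A) = {$}


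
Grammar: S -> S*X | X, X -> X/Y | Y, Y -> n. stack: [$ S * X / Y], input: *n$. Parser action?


handle 'X/Y' on top
Action: reduce (X -> X/Y)


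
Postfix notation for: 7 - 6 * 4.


* has higher precedence, evaluate 6*4 first
Postfix: 7 6 4 * -


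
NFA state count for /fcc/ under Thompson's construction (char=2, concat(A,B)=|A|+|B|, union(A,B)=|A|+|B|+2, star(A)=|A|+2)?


Syntax tree has 3 char leaf(s), 0 union(s), 0 star(s)
chars contribute 3×2 = 6; each union adds +2; each star adds +2
Total: 6 + 0 + 0 = 6 states


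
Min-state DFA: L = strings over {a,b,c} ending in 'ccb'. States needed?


Track the longest suffix of input matching a prefix of 'ccb': 4 classes (prefixes of length 0..3)
Minimal DFA: 4 states


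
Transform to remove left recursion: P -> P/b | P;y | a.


Left-recursive alternatives: P/b, P;y; non-recursive: a
Introduce P': P -> aP', P' -> /bP' | ;yP' | ε


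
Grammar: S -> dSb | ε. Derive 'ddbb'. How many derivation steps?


Derivation: S => dSb => ddSbb => ddbb
Steps: 3


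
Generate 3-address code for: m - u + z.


Break into single-operator statements:
t1 = m - u
t2 = t1 + z


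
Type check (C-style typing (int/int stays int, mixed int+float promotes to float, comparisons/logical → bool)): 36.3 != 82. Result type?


Operand types: float != int
Rule: comparison yields bool
Result type: bool


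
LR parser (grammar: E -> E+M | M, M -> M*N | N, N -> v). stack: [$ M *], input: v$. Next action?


no handle; shift 'v'
Action: shift


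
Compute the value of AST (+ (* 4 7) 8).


Evaluate inner: (* 4 7) = 28
Evaluate root: (+ 28 8) = 36
Result: 36


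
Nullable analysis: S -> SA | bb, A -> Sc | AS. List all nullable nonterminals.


A nonterminal is nullable iff some alternative derives ε (directly, or every symbol in it is nullable)
Nullable: {}


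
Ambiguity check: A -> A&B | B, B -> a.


precedence layered via separate nonterminal B: deterministic
Unambiguous


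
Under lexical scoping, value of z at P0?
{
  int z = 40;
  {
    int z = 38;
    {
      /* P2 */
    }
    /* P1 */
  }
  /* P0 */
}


z declared in the same block as P0
z = 40


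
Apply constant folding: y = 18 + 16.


18 + 16 = 34 at compile time
Optimized: y = 34


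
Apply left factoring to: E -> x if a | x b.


Common prefix: 'x'
Factored: E -> x E', E' -> if a | b


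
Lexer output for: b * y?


Scan left to right, longest-match per lexeme
Tokens: ID(b), OP(*), ID(y)


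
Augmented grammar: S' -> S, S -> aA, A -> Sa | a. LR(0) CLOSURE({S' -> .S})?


Start: S' -> .S
For each item with dot before a nonterminal B, add B -> .γ for every B-production
Closure: [S' -> .S, S -> .aA]


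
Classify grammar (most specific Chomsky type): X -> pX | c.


Right-linear: every RHS is a terminal or a terminal followed by one nonterminal
Classification: Type 3 (Regular)


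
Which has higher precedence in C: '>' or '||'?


'>' is relational (level 7); '||' is logical OR (level 1)
Higher level binds tighter
'>' has higher precedence than '||'


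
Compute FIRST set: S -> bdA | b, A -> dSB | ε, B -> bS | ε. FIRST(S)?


Per alternative of S: FIRST(bdA) = {b}; FIRST(b) = {b}
FIRST(S) = {b}


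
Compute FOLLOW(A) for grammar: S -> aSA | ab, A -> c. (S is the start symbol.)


$ ∈ FOLLOW(S). For each A -> αBβ: add FIRST(β)\{ε} to FOLLOW(B); if β nullable, add FOLLOW(A).
FOLLOW(A) = {$, c}


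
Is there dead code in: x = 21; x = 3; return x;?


first assignment to x is overwritten before any read
Dead: 'x = 21'


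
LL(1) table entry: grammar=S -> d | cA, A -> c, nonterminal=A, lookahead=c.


For [A, c]: 'c' ∈ FIRST(c)
Entry: A -> c


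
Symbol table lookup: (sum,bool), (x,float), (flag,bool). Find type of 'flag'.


Lookup 'flag' → type bool


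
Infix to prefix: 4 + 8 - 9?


left-to-right (same/higher precedence on left): tree is (- (+ 4 8) 9)
Prefix: - + 4 8 9


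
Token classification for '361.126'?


Pattern: digits with a decimal point
Type: FLOAT_LITERAL


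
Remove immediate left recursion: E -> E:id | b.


Left-recursive alternatives: E:id; non-recursive: b
Introduce E': E -> bE', E' -> :idE' | ε


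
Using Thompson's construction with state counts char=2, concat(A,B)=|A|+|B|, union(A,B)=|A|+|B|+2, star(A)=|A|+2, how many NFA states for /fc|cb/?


Syntax tree has 4 char leaf(s), 1 union(s), 0 star(s)
chars contribute 4×2 = 8; each union adds +2; each star adds +2
Total: 8 + 2 + 0 = 10 states


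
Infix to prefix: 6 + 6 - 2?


left-to-right (same/higher precedence on left): tree is (- (+ 6 6) 2)
Prefix: - + 6 6 2


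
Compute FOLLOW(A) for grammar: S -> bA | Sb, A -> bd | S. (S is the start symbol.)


$ ∈ FOLLOW(S). For each A -> αBβ: add FIRST(β)\{ε} to FOLLOW(B); if β nullable, add FOLLOW(A).
FOLLOW(A) = {$, b}


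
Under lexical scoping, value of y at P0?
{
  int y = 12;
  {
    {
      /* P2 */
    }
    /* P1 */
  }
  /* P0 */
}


y declared in the same block as P0
y = 12


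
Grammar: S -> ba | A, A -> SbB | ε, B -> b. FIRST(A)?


Per alternative of A: FIRST(SbB) = {b}; FIRST(ε) = {ε}
FIRST(A) = {b, ε}


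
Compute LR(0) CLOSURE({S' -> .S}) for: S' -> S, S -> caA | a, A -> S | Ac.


Start: S' -> .S
For each item with dot before a nonterminal B, add B -> .γ for every B-production
Closure: [S' -> .S, S -> .caA, S -> .a]


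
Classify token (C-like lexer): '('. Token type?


Pattern: delimiter/punctuation
Type: PUNCTUATION


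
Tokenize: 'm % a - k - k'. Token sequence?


Scan left to right, longest-match per lexeme
Tokens: ID(m), OP(%), ID(a), OP(-), ID(k), OP(-), ID(k)


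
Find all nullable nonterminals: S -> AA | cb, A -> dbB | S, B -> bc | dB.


A nonterminal is nullable iff some alternative derives ε (directly, or every symbol in it is nullable)
Nullable: {}


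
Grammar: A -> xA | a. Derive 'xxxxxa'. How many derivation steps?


Derivation: A => xA => xxA => xxxA => xxxxA => xxxxxA => xxxxxa
Steps: 6


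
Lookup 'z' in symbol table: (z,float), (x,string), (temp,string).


Lookup 'z' → type float


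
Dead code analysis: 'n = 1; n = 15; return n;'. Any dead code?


first assignment to n is overwritten before any read
Dead: 'n = 1'


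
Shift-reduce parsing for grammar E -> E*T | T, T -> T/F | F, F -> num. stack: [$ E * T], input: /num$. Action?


'/' can extend T; shift to build T -> T/F
Action: shift


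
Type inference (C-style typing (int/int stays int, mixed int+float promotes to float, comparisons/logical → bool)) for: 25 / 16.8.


Operand types: int / float
Rule: mixed int/float promotes to float; int/int stays int
Result type: float


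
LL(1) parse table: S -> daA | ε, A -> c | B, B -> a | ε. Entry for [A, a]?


For [A, a]: 'a' ∈ FIRST(B)
Entry: A -> B


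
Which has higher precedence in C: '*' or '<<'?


'*' is multiplicative (level 10); '<<' is shift (level 8)
Higher level binds tighter
'*' has higher precedence than '<<'


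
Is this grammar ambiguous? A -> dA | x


right-linear, alternatives start with distinct terminals 'd' vs 'x': unique leftmost derivation
Unambiguous


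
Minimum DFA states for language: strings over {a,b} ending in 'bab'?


Track the longest suffix of input matching a prefix of 'bab': 4 classes (prefixes of length 0..3)
Minimal DFA: 4 states


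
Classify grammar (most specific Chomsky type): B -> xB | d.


Right-linear: every RHS is a terminal or a terminal followed by one nonterminal
Classification: Type 3 (Regular)


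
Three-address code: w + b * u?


Break into single-operator statements:
t1 = b * u
t2 = w + t1


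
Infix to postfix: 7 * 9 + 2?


Left to right (same or higher precedence on left)
Postfix: 7 9 * 2 +


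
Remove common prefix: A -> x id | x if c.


Common prefix: 'x'
Factored: A -> x A', A' -> id | if c


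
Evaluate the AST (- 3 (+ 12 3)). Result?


Evaluate inner: (+ 12 3) = 15
Evaluate root: (- 3 15) = -12
Result: -12


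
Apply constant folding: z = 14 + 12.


14 + 12 = 26 at compile time
Optimized: z = 26


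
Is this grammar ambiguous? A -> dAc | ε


balanced d^n…c^n: each string has a unique parse
Unambiguous


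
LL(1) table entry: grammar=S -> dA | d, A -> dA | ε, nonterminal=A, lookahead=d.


For [A, d]: 'd' ∈ FIRST(dA)
Entry: A -> dA


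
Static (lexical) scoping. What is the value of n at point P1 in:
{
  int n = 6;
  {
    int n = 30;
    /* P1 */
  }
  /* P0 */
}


n declared in the same block as P1
n = 30


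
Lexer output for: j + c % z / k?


Scan left to right, longest-match per lexeme
Tokens: ID(j), OP(+), ID(c), OP(%), ID(z), OP(/), ID(k)


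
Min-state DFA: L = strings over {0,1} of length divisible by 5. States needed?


Track length mod 5: states 0..4, accept at 0
Minimal DFA: 5 states


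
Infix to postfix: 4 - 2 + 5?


Left to right (same or higher precedence on left)
Postfix: 4 2 - 5 +


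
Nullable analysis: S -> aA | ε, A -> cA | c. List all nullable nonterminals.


A nonterminal is nullable iff some alternative derives ε (directly, or every symbol in it is nullable)
Nullable: {S}


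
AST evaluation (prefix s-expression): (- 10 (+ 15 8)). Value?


Evaluate inner: (+ 15 8) = 23
Evaluate root: (- 10 23) = -13
Result: -13


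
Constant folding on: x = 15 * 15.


15 * 15 = 225 at compile time
Optimized: x = 225


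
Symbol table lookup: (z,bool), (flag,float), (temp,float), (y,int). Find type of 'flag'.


Lookup 'flag' → type float


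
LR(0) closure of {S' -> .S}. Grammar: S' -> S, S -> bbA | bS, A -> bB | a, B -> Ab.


Start: S' -> .S
For each item with dot before a nonterminal B, add B -> .γ for every B-production
Closure: [S' -> .S, S -> .bbA, S -> .bS]


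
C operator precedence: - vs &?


'-' is additive (level 9); '&' is bitwise AND (level 5)
Higher level binds tighter
'-' has higher precedence than '&'


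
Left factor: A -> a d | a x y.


Common prefix: 'a'
Factored: A -> a A', A' -> d | x y


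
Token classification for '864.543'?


Pattern: digits with a decimal point
Type: FLOAT_LITERAL


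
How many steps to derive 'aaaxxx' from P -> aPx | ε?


Derivation: P => aPx => aaPxx => aaaPxxx => aaaxxx
Steps: 4


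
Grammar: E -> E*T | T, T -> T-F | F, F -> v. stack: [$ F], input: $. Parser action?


'F' (not preceded by T-) is the handle for T -> F
Action: reduce (T -> F)


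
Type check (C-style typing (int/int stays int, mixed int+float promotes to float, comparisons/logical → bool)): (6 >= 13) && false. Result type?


Operand types: bool && bool
Rule: logical operators take bool operands and yield bool
Result type: bool


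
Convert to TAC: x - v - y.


Break into single-operator statements:
t1 = x - v
t2 = t1 - y


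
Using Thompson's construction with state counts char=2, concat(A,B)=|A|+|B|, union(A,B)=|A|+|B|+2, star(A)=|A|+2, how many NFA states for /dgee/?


Syntax tree has 4 char leaf(s), 0 union(s), 0 star(s)
chars contribute 4×2 = 8; each union adds +2; each star adds +2
Total: 8 + 0 + 0 = 8 states


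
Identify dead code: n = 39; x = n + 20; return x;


n is read by x's definition; x is returned
No dead code


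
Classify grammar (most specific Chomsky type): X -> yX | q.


Right-linear: every RHS is a terminal or a terminal followed by one nonterminal
Classification: Type 3 (Regular)


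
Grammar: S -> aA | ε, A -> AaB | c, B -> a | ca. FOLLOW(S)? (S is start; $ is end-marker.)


$ ∈ FOLLOW(S). For each A -> αBβ: add FIRST(β)\{ε} to FOLLOW(B); if β nullable, add FOLLOW(A).
FOLLOW(S) = {$}


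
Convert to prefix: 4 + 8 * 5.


'*' binds tighter: tree is (+ 4 (* 8 5))
Prefix: + 4 * 8 5


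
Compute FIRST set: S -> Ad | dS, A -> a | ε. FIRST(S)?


Per alternative of S: FIRST(Ad) = {a, d}; FIRST(dS) = {d}
FIRST(S) = {a, d}


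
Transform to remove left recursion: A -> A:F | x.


Left-recursive alternatives: A:F; non-recursive: x
Introduce A': A -> xA', A' -> :FA' | ε


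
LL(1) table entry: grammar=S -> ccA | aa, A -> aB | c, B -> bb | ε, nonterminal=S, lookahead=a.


For [S, a]: 'a' ∈ FIRST(aa)
Entry: S -> aa


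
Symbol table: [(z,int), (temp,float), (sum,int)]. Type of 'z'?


Lookup 'z' → type int


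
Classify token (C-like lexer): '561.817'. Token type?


Pattern: digits with a decimal point
Type: FLOAT_LITERAL


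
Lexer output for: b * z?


Scan left to right, longest-match per lexeme
Tokens: ID(b), OP(*), ID(z)


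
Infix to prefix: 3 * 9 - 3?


left-to-right (same/higher precedence on left): tree is (- (* 3 9) 3)
Prefix: - * 3 9 3


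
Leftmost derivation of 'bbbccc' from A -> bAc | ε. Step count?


Derivation: A => bAc => bbAcc => bbbAccc => bbbccc
Steps: 4


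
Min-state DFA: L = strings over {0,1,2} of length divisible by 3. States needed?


Track length mod 3: states 0..2, accept at 0
Minimal DFA: 3 states


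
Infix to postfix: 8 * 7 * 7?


Left to right (same or higher precedence on left)
Postfix: 8 7 * 7 *


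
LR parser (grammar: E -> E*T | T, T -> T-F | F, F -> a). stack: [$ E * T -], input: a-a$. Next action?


no handle; shift 'a'
Action: shift


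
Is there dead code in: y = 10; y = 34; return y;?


first assignment to y is overwritten before any read
Dead: 'y = 10'


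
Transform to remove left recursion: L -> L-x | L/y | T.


Left-recursive alternatives: L-x, L/y; non-recursive: T
Introduce L': L -> TL', L' -> -xL' | /yL' | ε
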